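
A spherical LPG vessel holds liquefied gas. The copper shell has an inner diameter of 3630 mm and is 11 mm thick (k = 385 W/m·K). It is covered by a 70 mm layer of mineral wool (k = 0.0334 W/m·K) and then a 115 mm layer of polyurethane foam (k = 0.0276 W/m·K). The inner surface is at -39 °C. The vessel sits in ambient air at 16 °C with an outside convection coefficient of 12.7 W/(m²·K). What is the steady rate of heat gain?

Q ≈ 402 W

For a spherical shell R = (1/r₁ − 1/r₂)/(4πk); film R = 1/(h·4πr²). In series:
R_copper shell = (1/1.815 − 1/1.826)/(4π×385) = 6.86×10^-7 K/W
R_mineral wool = (1/1.826 − 1/1.896)/(4π×0.0334) = 0.04817 K/W
R_polyurethane foam = (1/1.896 − 1/2.011)/(4π×0.0276) = 0.08696 K/W
R_outer film = 1/(h·4πr_o²) = 1/(12.7×4π×2.011²) = 0.001549 K/W
R_total = 0.1367 K/W
Q = ΔT/R_total = 55/0.1367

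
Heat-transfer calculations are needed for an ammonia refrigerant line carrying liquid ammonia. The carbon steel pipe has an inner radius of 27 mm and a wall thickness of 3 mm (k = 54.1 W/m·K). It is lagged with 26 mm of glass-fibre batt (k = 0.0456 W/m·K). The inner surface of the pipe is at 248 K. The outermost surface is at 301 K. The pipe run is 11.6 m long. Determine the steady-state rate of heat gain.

For a radial system each layer contributes R = ln(r_out/r_in)/(2πkL); films add R = 1/(hA).
R_carbon steel pipe wall = ln(30/27)/(2π×54.1×11.6) = 2.672×10^-5 K/W
R_glass-fibre batt = ln(56/30)/(2π×0.0456×11.6) = 0.1878 K/W
R_total = 0.1878 K/W
Q = ΔT/R_total = 53/0.1878

Q ≈ 282 W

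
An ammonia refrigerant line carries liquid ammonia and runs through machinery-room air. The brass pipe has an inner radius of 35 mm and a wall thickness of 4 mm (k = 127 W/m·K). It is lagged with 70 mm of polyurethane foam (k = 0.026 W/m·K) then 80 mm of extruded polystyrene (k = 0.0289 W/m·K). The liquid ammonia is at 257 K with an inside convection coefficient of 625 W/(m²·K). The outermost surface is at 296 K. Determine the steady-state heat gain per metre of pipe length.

Cylindrical conduction, so R = ln(r₂/r₁)/(2πkL) per layer, in series:
R_inner film = 1/(h_i·2πr₁L) = 1/(625×2π×0.035×1) = 0.007276 K/W
R_brass pipe wall = ln(39/35)/(2π×127×1) = 1.356×10^-4 K/W
R_polyurethane foam = ln(109/39)/(2π×0.026×1) = 6.291 K/W
R_extruded polystyrene = ln(189/109)/(2π×0.0289×1) = 3.031 K/W
R_total = 9.33 K/W
Q = ΔT/R_total = 39/9.33

q′ ≈ 4.18 W/m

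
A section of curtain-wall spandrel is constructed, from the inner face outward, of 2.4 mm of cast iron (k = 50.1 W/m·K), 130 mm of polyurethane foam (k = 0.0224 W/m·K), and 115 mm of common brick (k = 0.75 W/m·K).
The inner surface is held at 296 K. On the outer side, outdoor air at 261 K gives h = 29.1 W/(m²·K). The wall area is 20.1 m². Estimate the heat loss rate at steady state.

Q ≈ 117 W

Treating each layer as a thermal resistance in series:
R_cast iron = L/(kA) = 0.0024/(50.1×20.1) = 2.383×10^-6 K/W
R_polyurethane foam = L/(kA) = 0.13/(0.0224×20.1) = 0.2887 K/W
R_common brick = L/(kA) = 0.115/(0.75×20.1) = 0.007629 K/W
R_outer film = 1/(h_o·A) = 1/(29.1×20.1) = 0.00171 K/W
R_total = 0.2981 K/W
Q = ΔT / R_total = 35 / 0.2981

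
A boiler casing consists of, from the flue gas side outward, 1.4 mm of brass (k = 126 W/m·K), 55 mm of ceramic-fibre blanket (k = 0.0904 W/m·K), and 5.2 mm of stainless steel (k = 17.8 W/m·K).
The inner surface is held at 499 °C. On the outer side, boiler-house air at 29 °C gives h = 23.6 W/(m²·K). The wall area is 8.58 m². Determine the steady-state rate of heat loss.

Series thermal resistances:
R_brass = L/(kA) = 0.0014/(126×8.58) = 1.295×10^-6 K/W
R_ceramic-fibre blanket = L/(kA) = 0.055/(0.0904×8.58) = 0.07091 K/W
R_stainless steel = L/(kA) = 0.0052/(17.8×8.58) = 3.405×10^-5 K/W
R_outer film = 1/(h_o·A) = 1/(23.6×8.58) = 0.004939 K/W
R_total = 0.07588 K/W
Q = ΔT / R_total = 470 / 0.07588

Q ≈ 6190 W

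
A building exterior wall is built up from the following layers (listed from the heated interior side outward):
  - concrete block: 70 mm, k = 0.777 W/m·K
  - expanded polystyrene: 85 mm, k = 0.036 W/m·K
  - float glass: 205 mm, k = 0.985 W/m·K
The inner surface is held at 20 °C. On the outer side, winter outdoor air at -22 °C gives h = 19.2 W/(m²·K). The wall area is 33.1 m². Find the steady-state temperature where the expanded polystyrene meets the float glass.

T ≈ -18 °C

Using the resistance-network approach (series):
R_concrete block = L/(kA) = 0.07/(0.777×33.1) = 0.002722 K/W
R_expanded polystyrene = L/(kA) = 0.085/(0.036×33.1) = 0.07133 K/W
R_float glass = L/(kA) = 0.205/(0.985×33.1) = 0.006288 K/W
R_outer film = 1/(h_o·A) = 1/(19.2×33.1) = 0.001574 K/W
R_total = 0.08192 K/W;  Q = ΔT/R_total = 42/0.08192 = 512.7 W
T_interface = T_inner − Q·ΣR(inner→interface) = 20 − 513×0.07405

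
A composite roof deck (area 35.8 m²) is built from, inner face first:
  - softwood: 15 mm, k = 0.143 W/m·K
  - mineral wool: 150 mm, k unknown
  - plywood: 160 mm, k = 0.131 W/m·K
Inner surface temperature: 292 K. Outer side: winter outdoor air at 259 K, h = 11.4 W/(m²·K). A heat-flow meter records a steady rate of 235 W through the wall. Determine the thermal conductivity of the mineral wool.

k ≈ 0.0415 W/(m·K)

Using the resistance-network approach (series):
R_softwood = L/(kA) = 0.015/(0.143×35.8) = 0.00293 K/W
R_plywood = L/(kA) = 0.16/(0.131×35.8) = 0.03412 K/W
R_outer film = 1/(h_o·A) = 1/(11.4×35.8) = 0.00245 K/W
Sum of known resistances R_other = 0.0395 K/W
Total R = ΔT/Q = 33/235 = 0.1404 K/W
R_mineral wool = R_total − R_other = 0.1009 K/W
k = L/(R·A) = 0.15/(0.1009×35.8)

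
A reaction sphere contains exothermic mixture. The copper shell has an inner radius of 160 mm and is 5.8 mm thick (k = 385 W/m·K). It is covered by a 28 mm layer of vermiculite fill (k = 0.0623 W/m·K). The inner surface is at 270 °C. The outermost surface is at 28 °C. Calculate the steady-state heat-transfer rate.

Spherical conduction: R = (1/r_in − 1/r_out)/(4πk) per layer; series-sum.
R_copper shell = (1/0.16 − 1/0.1658)/(4π×385) = 4.519×10^-5 K/W
R_vermiculite fill = (1/0.1658 − 1/0.1938)/(4π×0.0623) = 1.113 K/W
R_total = 1.113 K/W
Q = ΔT/R_total = 242/1.113

Q ≈ 217 W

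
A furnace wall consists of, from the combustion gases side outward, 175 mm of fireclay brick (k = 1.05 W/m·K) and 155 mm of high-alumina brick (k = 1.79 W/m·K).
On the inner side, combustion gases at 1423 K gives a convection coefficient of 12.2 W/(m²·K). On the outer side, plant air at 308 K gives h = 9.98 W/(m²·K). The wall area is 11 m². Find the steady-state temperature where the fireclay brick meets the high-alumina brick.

T ≈ 786 K

Using the resistance-network approach (series):
R_inner film = 1/(h_i·A) = 1/(12.2×11) = 0.007452 K/W
R_fireclay brick = L/(kA) = 0.175/(1.05×11) = 0.01515 K/W
R_high-alumina brick = L/(kA) = 0.155/(1.79×11) = 0.007872 K/W
R_outer film = 1/(h_o·A) = 1/(9.98×11) = 0.009109 K/W
R_total = 0.03958 K/W;  Q = ΔT/R_total = 1115/0.03958 = 28170 W
T_interface = T_inner − Q·ΣR(inner→interface) = 1423 − 28200×0.0226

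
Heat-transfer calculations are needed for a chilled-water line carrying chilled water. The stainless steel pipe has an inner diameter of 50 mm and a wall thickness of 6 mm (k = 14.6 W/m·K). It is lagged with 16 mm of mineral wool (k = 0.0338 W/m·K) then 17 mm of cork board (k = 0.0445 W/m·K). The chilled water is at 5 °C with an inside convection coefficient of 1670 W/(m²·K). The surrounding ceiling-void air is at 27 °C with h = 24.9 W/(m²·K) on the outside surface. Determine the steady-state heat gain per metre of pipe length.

Treating each annulus and film as a series resistance:
R_inner film = 1/(h_i·2πr₁L) = 1/(1670×2π×0.025×1) = 0.003812 K/W
R_stainless steel pipe wall = ln(31/25)/(2π×14.6×1) = 0.002345 K/W
R_mineral wool = ln(47/31)/(2π×0.0338×1) = 1.96 K/W
R_cork board = ln(64/47)/(2π×0.0445×1) = 1.104 K/W
R_outer film = 1/(h_o·2πr_oL) = 1/(24.9×2π×0.064×1) = 0.09987 K/W
R_total = 3.17 K/W
Q = ΔT/R_total = 22/3.17

q′ ≈ 6.94 W/m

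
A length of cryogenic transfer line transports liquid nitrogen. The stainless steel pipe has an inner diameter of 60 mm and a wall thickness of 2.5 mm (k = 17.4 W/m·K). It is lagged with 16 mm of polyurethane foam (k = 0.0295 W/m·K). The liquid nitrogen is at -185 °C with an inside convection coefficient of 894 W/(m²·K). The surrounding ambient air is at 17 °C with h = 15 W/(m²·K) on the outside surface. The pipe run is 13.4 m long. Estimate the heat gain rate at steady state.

For a radial system each layer contributes R = ln(r_out/r_in)/(2πkL); films add R = 1/(hA).
R_inner film = 1/(h_i·2πr₁L) = 1/(894×2π×0.03×13.4) = 4.428×10^-4 K/W
R_stainless steel pipe wall = ln(32.5/30)/(2π×17.4×13.4) = 5.464×10^-5 K/W
R_polyurethane foam = ln(48.5/32.5)/(2π×0.0295×13.4) = 0.1612 K/W
R_outer film = 1/(h_o·2πr_oL) = 1/(15×2π×0.0485×13.4) = 0.01633 K/W
R_total = 0.178 K/W
Q = ΔT/R_total = 202/0.178

Q ≈ 1130 W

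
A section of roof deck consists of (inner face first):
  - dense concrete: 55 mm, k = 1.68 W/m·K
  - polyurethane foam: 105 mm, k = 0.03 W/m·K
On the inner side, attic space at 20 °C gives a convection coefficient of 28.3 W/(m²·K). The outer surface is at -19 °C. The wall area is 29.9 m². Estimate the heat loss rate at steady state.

Q ≈ 327 W

Series thermal resistances:
R_inner film = 1/(h_i·A) = 1/(28.3×29.9) = 0.001182 K/W
R_dense concrete = L/(kA) = 0.055/(1.68×29.9) = 0.001095 K/W
R_polyurethane foam = L/(kA) = 0.105/(0.03×29.9) = 0.1171 K/W
R_total = 0.1193 K/W
Q = ΔT / R_total = 39 / 0.1193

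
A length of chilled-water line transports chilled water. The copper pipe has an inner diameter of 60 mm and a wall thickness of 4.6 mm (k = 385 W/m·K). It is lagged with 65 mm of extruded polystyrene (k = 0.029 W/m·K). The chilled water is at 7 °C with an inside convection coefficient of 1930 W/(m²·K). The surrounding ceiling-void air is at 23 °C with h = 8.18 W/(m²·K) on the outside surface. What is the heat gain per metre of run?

q′ ≈ 2.67 W/m

Treating each annulus and film as a series resistance:
R_inner film = 1/(h_i·2πr₁L) = 1/(1930×2π×0.03×1) = 0.002749 K/W
R_copper pipe wall = ln(34.6/30)/(2π×385×1) = 5.897×10^-5 K/W
R_extruded polystyrene = ln(99.6/34.6)/(2π×0.029×1) = 5.803 K/W
R_outer film = 1/(h_o·2πr_oL) = 1/(8.18×2π×0.0996×1) = 0.1953 K/W
R_total = 6.001 K/W
Q = ΔT/R_total = 16/6.001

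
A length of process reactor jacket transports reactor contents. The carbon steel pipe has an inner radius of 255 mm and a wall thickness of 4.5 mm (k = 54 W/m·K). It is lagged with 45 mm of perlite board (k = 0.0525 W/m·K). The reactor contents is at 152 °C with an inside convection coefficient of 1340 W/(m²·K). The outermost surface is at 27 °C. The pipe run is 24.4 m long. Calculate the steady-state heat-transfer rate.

Q ≈ 6280 W

For a radial system each layer contributes R = ln(r_out/r_in)/(2πkL); films add R = 1/(hA).
R_inner film = 1/(h_i·2πr₁L) = 1/(1340×2π×0.255×24.4) = 1.909×10^-5 K/W
R_carbon steel pipe wall = ln(259.5/255)/(2π×54×24.4) = 2.113×10^-6 K/W
R_perlite board = ln(304.5/259.5)/(2π×0.0525×24.4) = 0.01987 K/W
R_total = 0.01989 K/W
Q = ΔT/R_total = 125/0.01989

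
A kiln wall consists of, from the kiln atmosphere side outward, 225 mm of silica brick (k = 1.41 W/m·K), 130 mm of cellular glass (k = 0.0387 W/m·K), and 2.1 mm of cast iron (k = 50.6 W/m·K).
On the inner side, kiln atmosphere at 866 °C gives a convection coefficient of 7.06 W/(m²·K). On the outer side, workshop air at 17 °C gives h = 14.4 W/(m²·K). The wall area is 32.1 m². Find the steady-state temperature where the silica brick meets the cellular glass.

T ≈ 797 °C

Series thermal resistances:
R_inner film = 1/(h_i·A) = 1/(7.06×32.1) = 0.004413 K/W
R_silica brick = L/(kA) = 0.225/(1.41×32.1) = 0.004971 K/W
R_cellular glass = L/(kA) = 0.13/(0.0387×32.1) = 0.1046 K/W
R_cast iron = L/(kA) = 0.0021/(50.6×32.1) = 1.293×10^-6 K/W
R_outer film = 1/(h_o·A) = 1/(14.4×32.1) = 0.002163 K/W
R_total = 0.1162 K/W;  Q = ΔT/R_total = 849/0.1162 = 7307 W
T_interface = T_inner − Q·ΣR(inner→interface) = 866 − 7310×0.009384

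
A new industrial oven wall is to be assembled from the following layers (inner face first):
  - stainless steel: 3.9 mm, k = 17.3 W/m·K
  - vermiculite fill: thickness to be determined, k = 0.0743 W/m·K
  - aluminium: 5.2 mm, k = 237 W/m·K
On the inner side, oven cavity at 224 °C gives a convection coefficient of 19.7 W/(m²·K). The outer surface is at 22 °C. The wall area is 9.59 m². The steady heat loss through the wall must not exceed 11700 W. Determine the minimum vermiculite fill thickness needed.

L ≈ 8.51 mm

Treating each layer as a thermal resistance in series:
R_inner film = 1/(h_i·A) = 1/(19.7×9.59) = 0.005293 K/W
R_stainless steel = L/(kA) = 0.0039/(17.3×9.59) = 2.351×10^-5 K/W
R_aluminium = L/(kA) = 0.0052/(237×9.59) = 2.288×10^-6 K/W
Sum of the known resistances R_other = 0.005319 K/W
Required total resistance R_tot = ΔT/Q_allow = 202/11700 = 0.01726 K/W
R_vermiculite fill = R_tot − R_other = 0.01195 K/W
L = R·k·A = 0.01195×0.0743×9.59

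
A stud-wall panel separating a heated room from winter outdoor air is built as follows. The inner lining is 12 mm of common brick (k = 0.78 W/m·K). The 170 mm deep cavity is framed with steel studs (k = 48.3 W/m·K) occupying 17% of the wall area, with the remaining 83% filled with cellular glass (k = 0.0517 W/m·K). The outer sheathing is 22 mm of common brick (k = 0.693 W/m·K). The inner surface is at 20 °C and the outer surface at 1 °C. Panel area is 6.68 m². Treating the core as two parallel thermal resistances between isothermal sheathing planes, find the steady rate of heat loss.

Q ≈ 1870 W

Sheathing layers in series; stud and cavity paths in parallel between them.
R_inner = 0.012/(0.78×6.68) = 0.002303 K/W
R_stud  = 0.17/(48.3×0.17×6.68) = 0.003099 K/W
R_cav   = 0.17/(0.0517×0.83×6.68) = 0.5931 K/W
1/R_core = 1/R_stud + 1/R_cav → R_core = 0.003083 K/W
R_outer = 0.022/(0.693×6.68) = 0.004752 K/W
R_total = 0.01014 K/W
Q = ΔT/R_total = 19/0.01014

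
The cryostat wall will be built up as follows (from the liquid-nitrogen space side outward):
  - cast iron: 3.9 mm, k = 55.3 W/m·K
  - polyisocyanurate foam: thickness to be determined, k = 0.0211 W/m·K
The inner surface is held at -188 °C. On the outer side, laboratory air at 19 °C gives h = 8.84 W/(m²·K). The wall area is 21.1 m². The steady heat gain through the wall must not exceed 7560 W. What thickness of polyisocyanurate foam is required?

L ≈ 9.8 mm

Treating each layer as a thermal resistance in series:
R_cast iron = L/(kA) = 0.0039/(55.3×21.1) = 3.342×10^-6 K/W
R_outer film = 1/(h_o·A) = 1/(8.84×21.1) = 0.005361 K/W
Sum of the known resistances R_other = 0.005365 K/W
Required total resistance R_tot = ΔT/Q_allow = 207/7560 = 0.02738 K/W
R_polyisocyanurate foam = R_tot − R_other = 0.02202 K/W
L = R·k·A = 0.02202×0.0211×21.1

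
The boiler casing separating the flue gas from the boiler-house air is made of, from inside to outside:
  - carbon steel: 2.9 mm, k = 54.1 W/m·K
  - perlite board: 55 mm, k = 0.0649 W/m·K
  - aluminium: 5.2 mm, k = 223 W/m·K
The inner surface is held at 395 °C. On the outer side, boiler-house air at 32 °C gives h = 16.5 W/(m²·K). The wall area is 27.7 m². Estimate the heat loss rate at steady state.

Q ≈ 11100 W

Treating each layer as a thermal resistance in series:
R_carbon steel = L/(kA) = 0.0029/(54.1×27.7) = 1.935×10^-6 K/W
R_perlite board = L/(kA) = 0.055/(0.0649×27.7) = 0.03059 K/W
R_aluminium = L/(kA) = 0.0052/(223×27.7) = 8.418×10^-7 K/W
R_outer film = 1/(h_o·A) = 1/(16.5×27.7) = 0.002188 K/W
R_total = 0.03278 K/W
Q = ΔT / R_total = 363 / 0.03278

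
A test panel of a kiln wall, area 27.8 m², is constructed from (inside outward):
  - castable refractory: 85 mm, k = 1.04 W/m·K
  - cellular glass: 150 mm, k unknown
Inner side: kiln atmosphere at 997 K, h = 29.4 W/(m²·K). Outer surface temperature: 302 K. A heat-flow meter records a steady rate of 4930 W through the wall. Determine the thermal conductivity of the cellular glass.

Series thermal resistances:
R_inner film = 1/(h_i·A) = 1/(29.4×27.8) = 0.001224 K/W
R_castable refractory = L/(kA) = 0.085/(1.04×27.8) = 0.00294 K/W
Sum of known resistances R_other = 0.004163 K/W
Total R = ΔT/Q = 695/4930 = 0.141 K/W
R_cellular glass = R_total − R_other = 0.1368 K/W
k = L/(R·A) = 0.15/(0.1368×27.8)

k ≈ 0.0394 W/(m·K)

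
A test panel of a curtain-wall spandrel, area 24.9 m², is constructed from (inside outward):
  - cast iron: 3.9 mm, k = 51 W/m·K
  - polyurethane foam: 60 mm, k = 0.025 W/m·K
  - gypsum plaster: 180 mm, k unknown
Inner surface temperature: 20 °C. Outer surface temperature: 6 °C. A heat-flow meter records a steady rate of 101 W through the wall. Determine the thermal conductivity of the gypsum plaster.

k ≈ 0.171 W/(m·K)

Treating each layer as a thermal resistance in series:
R_cast iron = L/(kA) = 0.0039/(51×24.9) = 3.071×10^-6 K/W
R_polyurethane foam = L/(kA) = 0.06/(0.025×24.9) = 0.09639 K/W
Sum of known resistances R_other = 0.09639 K/W
Total R = ΔT/Q = 14/101 = 0.1386 K/W
R_gypsum plaster = R_total − R_other = 0.04223 K/W
k = L/(R·A) = 0.18/(0.04223×24.9)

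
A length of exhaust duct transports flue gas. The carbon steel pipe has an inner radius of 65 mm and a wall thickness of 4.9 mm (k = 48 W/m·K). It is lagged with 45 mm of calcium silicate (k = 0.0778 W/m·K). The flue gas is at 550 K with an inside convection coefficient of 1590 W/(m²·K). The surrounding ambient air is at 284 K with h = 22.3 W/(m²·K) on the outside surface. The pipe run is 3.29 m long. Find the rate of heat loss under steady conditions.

Radial resistances (cylindrical: R_cond = ln(r_o/r_i)/(2πkL), R_conv = 1/(h·2πrL)):
R_inner film = 1/(h_i·2πr₁L) = 1/(1590×2π×0.065×3.29) = 4.681×10^-4 K/W
R_carbon steel pipe wall = ln(69.9/65)/(2π×48×3.29) = 7.325×10^-5 K/W
R_calcium silicate = ln(114.9/69.9)/(2π×0.0778×3.29) = 0.309 K/W
R_outer film = 1/(h_o·2πr_oL) = 1/(22.3×2π×0.1149×3.29) = 0.01888 K/W
R_total = 0.3284 K/W
Q = ΔT/R_total = 266/0.3284

Q ≈ 810 W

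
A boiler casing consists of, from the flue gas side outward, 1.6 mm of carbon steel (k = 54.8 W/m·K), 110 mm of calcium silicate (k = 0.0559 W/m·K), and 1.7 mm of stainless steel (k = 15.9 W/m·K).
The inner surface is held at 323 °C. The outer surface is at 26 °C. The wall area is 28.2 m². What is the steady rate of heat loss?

Q ≈ 4260 W

Using the resistance-network approach (series):
R_carbon steel = L/(kA) = 0.0016/(54.8×28.2) = 1.035×10^-6 K/W
R_calcium silicate = L/(kA) = 0.11/(0.0559×28.2) = 0.06978 K/W
R_stainless steel = L/(kA) = 0.0017/(15.9×28.2) = 3.791×10^-6 K/W
R_total = 0.06978 K/W
Q = ΔT / R_total = 297 / 0.06978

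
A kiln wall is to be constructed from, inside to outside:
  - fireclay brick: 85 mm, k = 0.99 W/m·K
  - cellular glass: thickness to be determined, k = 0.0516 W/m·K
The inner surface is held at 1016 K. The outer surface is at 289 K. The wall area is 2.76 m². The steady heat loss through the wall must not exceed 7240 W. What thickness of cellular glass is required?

Model the wall as resistances in series:
R_fireclay brick = L/(kA) = 0.085/(0.99×2.76) = 0.03111 K/W
Sum of the known resistances R_other = 0.03111 K/W
Required total resistance R_tot = ΔT/Q_allow = 727/7240 = 0.1004 K/W
R_cellular glass = R_tot − R_other = 0.06931 K/W
L = R·k·A = 0.06931×0.0516×2.76

L ≈ 9.87 mm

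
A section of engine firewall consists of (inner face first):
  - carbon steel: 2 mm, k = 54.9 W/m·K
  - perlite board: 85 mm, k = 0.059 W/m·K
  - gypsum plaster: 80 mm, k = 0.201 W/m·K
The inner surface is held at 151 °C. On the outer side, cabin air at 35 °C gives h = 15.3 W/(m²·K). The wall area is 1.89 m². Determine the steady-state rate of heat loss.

Series thermal resistances:
R_carbon steel = L/(kA) = 0.002/(54.9×1.89) = 1.928×10^-5 K/W
R_perlite board = L/(kA) = 0.085/(0.059×1.89) = 0.7623 K/W
R_gypsum plaster = L/(kA) = 0.08/(0.201×1.89) = 0.2106 K/W
R_outer film = 1/(h_o·A) = 1/(15.3×1.89) = 0.03458 K/W
R_total = 1.007 K/W
Q = ΔT / R_total = 116 / 1.007

Q ≈ 115 W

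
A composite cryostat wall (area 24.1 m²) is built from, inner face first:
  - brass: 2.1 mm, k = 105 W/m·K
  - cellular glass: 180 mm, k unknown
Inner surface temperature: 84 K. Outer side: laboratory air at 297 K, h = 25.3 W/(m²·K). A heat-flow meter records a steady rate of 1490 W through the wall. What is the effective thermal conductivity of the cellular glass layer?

k ≈ 0.0529 W/(m·K)

Thermal resistances in series:
R_brass = L/(kA) = 0.0021/(105×24.1) = 8.299×10^-7 K/W
R_outer film = 1/(h_o·A) = 1/(25.3×24.1) = 0.00164 K/W
Sum of known resistances R_other = 0.001641 K/W
Total R = ΔT/Q = 213/1490 = 0.143 K/W
R_cellular glass = R_total − R_other = 0.1413 K/W
k = L/(R·A) = 0.18/(0.1413×24.1)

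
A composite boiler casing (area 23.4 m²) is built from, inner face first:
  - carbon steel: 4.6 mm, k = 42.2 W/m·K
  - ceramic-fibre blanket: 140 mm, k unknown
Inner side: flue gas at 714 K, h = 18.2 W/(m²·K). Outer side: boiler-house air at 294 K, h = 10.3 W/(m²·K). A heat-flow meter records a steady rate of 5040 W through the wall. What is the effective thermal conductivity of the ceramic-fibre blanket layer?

k ≈ 0.0779 W/(m·K)

Series thermal resistances:
R_inner film = 1/(h_i·A) = 1/(18.2×23.4) = 0.002348 K/W
R_carbon steel = L/(kA) = 0.0046/(42.2×23.4) = 4.658×10^-6 K/W
R_outer film = 1/(h_o·A) = 1/(10.3×23.4) = 0.004149 K/W
Sum of known resistances R_other = 0.006502 K/W
Total R = ΔT/Q = 420/5040 = 0.08333 K/W
R_ceramic-fibre blanket = R_total − R_other = 0.07683 K/W
k = L/(R·A) = 0.14/(0.07683×23.4)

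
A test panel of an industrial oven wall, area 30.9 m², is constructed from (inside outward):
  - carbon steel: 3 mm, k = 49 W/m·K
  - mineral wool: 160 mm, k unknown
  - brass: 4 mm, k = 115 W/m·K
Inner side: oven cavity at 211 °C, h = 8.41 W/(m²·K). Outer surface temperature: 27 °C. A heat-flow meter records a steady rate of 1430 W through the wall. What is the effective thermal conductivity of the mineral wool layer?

Using the resistance-network approach (series):
R_inner film = 1/(h_i·A) = 1/(8.41×30.9) = 0.003848 K/W
R_carbon steel = L/(kA) = 0.003/(49×30.9) = 1.981×10^-6 K/W
R_brass = L/(kA) = 0.004/(115×30.9) = 1.126×10^-6 K/W
Sum of known resistances R_other = 0.003851 K/W
Total R = ΔT/Q = 184/1430 = 0.1287 K/W
R_mineral wool = R_total − R_other = 0.1248 K/W
k = L/(R·A) = 0.16/(0.1248×30.9)

k ≈ 0.0415 W/(m·K)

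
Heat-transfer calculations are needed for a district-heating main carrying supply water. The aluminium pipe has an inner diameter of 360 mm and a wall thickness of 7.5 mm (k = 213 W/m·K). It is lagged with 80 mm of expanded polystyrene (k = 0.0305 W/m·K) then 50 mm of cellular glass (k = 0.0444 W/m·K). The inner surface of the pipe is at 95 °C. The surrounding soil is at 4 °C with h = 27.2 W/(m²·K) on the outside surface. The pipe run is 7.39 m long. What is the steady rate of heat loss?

Cylindrical conduction, so R = ln(r₂/r₁)/(2πkL) per layer, in series:
R_aluminium pipe wall = ln(187.5/180)/(2π×213×7.39) = 4.128×10^-6 K/W
R_expanded polystyrene = ln(267.5/187.5)/(2π×0.0305×7.39) = 0.2509 K/W
R_cellular glass = ln(317.5/267.5)/(2π×0.0444×7.39) = 0.08312 K/W
R_outer film = 1/(h_o·2πr_oL) = 1/(27.2×2π×0.3175×7.39) = 0.002494 K/W
R_total = 0.3365 K/W
Q = ΔT/R_total = 91/0.3365

Q ≈ 270 W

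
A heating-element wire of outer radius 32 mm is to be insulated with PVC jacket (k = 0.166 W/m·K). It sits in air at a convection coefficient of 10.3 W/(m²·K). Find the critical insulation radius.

For a cylinder r_cr = k/h = 0.166/10.3
r_cr = 16.1 mm; since the bare radius (32 mm) is above r_cr, any added insulation will reduce heat loss.

r_cr ≈ 16.1 mm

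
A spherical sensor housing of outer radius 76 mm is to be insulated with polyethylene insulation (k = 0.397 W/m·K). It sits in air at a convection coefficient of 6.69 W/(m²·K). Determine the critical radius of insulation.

For a sphere r_cr = 2k/h = 2×0.397/6.69
r_cr = 119 mm; since the bare radius (76 mm) is below r_cr, adding a thin layer of insulation will *increase* heat loss.

r_cr ≈ 119 mm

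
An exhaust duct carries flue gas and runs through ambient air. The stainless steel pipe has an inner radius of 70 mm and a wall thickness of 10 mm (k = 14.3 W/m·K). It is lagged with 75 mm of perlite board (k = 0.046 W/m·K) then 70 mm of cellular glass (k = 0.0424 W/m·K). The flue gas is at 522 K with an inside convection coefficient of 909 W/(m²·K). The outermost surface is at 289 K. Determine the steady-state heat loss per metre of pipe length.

q′ ≈ 63.1 W/m

Treating each annulus and film as a series resistance:
R_inner film = 1/(h_i·2πr₁L) = 1/(909×2π×0.07×1) = 0.002501 K/W
R_stainless steel pipe wall = ln(80/70)/(2π×14.3×1) = 0.001486 K/W
R_perlite board = ln(155/80)/(2π×0.046×1) = 2.288 K/W
R_cellular glass = ln(225/155)/(2π×0.0424×1) = 1.399 K/W
R_total = 3.691 K/W
Q = ΔT/R_total = 233/3.691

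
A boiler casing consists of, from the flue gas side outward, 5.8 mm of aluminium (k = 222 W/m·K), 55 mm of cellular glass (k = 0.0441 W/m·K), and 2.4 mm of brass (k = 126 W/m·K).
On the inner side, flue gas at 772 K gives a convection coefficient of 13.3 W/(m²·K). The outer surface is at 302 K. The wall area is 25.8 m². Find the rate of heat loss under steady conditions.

Model the wall as resistances in series:
R_inner film = 1/(h_i·A) = 1/(13.3×25.8) = 0.002914 K/W
R_aluminium = L/(kA) = 0.0058/(222×25.8) = 1.013×10^-6 K/W
R_cellular glass = L/(kA) = 0.055/(0.0441×25.8) = 0.04834 K/W
R_brass = L/(kA) = 0.0024/(126×25.8) = 7.383×10^-7 K/W
R_total = 0.05126 K/W
Q = ΔT / R_total = 470 / 0.05126

Q ≈ 9170 W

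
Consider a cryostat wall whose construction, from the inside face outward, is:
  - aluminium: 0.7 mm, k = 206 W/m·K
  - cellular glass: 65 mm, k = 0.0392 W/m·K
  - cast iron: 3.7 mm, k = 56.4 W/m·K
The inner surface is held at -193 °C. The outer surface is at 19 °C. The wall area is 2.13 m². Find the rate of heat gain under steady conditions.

Q ≈ 272 W

Treating each layer as a thermal resistance in series:
R_aluminium = L/(kA) = 0.0007/(206×2.13) = 1.595×10^-6 K/W
R_cellular glass = L/(kA) = 0.065/(0.0392×2.13) = 0.7785 K/W
R_cast iron = L/(kA) = 0.0037/(56.4×2.13) = 3.08×10^-5 K/W
R_total = 0.7785 K/W
Q = ΔT / R_total = 212 / 0.7785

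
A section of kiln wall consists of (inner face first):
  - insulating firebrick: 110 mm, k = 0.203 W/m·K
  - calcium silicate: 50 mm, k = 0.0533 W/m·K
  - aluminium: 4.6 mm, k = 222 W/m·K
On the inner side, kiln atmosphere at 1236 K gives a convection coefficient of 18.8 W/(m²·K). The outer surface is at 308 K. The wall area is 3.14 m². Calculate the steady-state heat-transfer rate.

Using the resistance-network approach (series):
R_inner film = 1/(h_i·A) = 1/(18.8×3.14) = 0.01694 K/W
R_insulating firebrick = L/(kA) = 0.11/(0.203×3.14) = 0.1726 K/W
R_calcium silicate = L/(kA) = 0.05/(0.0533×3.14) = 0.2988 K/W
R_aluminium = L/(kA) = 0.0046/(222×3.14) = 6.599×10^-6 K/W
R_total = 0.4883 K/W
Q = ΔT / R_total = 928 / 0.4883

Q ≈ 1900 W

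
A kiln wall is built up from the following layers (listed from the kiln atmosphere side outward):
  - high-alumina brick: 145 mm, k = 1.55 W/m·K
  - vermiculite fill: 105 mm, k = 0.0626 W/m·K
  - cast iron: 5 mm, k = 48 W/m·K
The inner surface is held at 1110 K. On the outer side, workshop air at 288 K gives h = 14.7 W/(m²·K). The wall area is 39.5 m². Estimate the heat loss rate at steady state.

Model the wall as resistances in series:
R_high-alumina brick = L/(kA) = 0.145/(1.55×39.5) = 0.002368 K/W
R_vermiculite fill = L/(kA) = 0.105/(0.0626×39.5) = 0.04246 K/W
R_cast iron = L/(kA) = 0.005/(48×39.5) = 2.637×10^-6 K/W
R_outer film = 1/(h_o·A) = 1/(14.7×39.5) = 0.001722 K/W
R_total = 0.04656 K/W
Q = ΔT / R_total = 822 / 0.04656

Q ≈ 17700 W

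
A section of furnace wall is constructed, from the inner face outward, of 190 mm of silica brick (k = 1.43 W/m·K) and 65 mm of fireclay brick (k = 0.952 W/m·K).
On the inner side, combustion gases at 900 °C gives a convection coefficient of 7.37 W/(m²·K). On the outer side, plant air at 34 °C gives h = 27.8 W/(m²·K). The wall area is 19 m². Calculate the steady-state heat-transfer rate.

Q ≈ 44100 W

Using the resistance-network approach (series):
R_inner film = 1/(h_i·A) = 1/(7.37×19) = 0.007141 K/W
R_silica brick = L/(kA) = 0.19/(1.43×19) = 0.006993 K/W
R_fireclay brick = L/(kA) = 0.065/(0.952×19) = 0.003594 K/W
R_outer film = 1/(h_o·A) = 1/(27.8×19) = 0.001893 K/W
R_total = 0.01962 K/W
Q = ΔT / R_total = 866 / 0.01962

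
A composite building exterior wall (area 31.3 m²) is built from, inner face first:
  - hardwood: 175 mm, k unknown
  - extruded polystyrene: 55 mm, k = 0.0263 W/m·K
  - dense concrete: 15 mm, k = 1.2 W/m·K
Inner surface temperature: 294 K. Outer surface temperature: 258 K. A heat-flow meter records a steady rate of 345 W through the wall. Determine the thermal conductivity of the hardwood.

k ≈ 0.151 W/(m·K)

Thermal resistances in series:
R_extruded polystyrene = L/(kA) = 0.055/(0.0263×31.3) = 0.06681 K/W
R_dense concrete = L/(kA) = 0.015/(1.2×31.3) = 3.994×10^-4 K/W
Sum of known resistances R_other = 0.06721 K/W
Total R = ΔT/Q = 36/345 = 0.1043 K/W
R_hardwood = R_total − R_other = 0.03714 K/W
k = L/(R·A) = 0.175/(0.03714×31.3)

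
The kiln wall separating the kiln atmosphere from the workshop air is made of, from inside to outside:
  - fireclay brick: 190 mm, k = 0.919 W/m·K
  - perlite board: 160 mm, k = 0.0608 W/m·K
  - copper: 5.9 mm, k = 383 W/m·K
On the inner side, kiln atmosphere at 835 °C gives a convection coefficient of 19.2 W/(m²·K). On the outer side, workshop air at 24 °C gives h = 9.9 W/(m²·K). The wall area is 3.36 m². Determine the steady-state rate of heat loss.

Thermal resistances in series:
R_inner film = 1/(h_i·A) = 1/(19.2×3.36) = 0.0155 K/W
R_fireclay brick = L/(kA) = 0.19/(0.919×3.36) = 0.06153 K/W
R_perlite board = L/(kA) = 0.16/(0.0608×3.36) = 0.7832 K/W
R_copper = L/(kA) = 0.0059/(383×3.36) = 4.585×10^-6 K/W
R_outer film = 1/(h_o·A) = 1/(9.9×3.36) = 0.03006 K/W
R_total = 0.8903 K/W
Q = ΔT / R_total = 811 / 0.8903

Q ≈ 911 W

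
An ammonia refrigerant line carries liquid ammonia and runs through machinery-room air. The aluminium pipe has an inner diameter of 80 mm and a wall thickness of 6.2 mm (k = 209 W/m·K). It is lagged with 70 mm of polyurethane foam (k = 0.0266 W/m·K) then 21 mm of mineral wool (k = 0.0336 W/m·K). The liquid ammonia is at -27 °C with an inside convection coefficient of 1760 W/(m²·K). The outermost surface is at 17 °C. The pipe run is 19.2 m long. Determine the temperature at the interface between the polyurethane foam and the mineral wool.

For a radial system each layer contributes R = ln(r_out/r_in)/(2πkL); films add R = 1/(hA).
R_inner film = 1/(h_i·2πr₁L) = 1/(1760×2π×0.04×19.2) = 1.177×10^-4 K/W
R_aluminium pipe wall = ln(46.2/40)/(2π×209×19.2) = 5.715×10^-6 K/W
R_polyurethane foam = ln(116.2/46.2)/(2π×0.0266×19.2) = 0.2874 K/W
R_mineral wool = ln(137.2/116.2)/(2π×0.0336×19.2) = 0.04098 K/W
R_total = 0.3285 K/W
Q = ΔT/R_total = 44/0.3285
Q = 134 W
T_interface = T_inner + Q·ΣR(inner→interface) = -27 + 134×0.2875

T ≈ 11.5 °C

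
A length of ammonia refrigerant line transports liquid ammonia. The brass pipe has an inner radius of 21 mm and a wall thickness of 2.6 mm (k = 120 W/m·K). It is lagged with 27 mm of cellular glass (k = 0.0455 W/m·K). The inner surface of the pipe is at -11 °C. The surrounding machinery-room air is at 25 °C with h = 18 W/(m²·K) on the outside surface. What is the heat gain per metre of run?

For a radial system each layer contributes R = ln(r_out/r_in)/(2πkL); films add R = 1/(hA).
R_brass pipe wall = ln(23.6/21)/(2π×120×1) = 1.548×10^-4 K/W
R_cellular glass = ln(50.6/23.6)/(2π×0.0455×1) = 2.668 K/W
R_outer film = 1/(h_o·2πr_oL) = 1/(18×2π×0.0506×1) = 0.1747 K/W
R_total = 2.843 K/W
Q = ΔT/R_total = 36/2.843

q′ ≈ 12.7 W/m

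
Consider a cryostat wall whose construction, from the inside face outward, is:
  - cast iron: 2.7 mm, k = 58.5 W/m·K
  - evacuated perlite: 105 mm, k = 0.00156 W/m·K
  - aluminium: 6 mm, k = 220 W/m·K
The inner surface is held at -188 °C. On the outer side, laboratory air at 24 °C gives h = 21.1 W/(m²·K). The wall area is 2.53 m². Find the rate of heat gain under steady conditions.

Q ≈ 7.96 W

Using the resistance-network approach (series):
R_cast iron = L/(kA) = 0.0027/(58.5×2.53) = 1.824×10^-5 K/W
R_evacuated perlite = L/(kA) = 0.105/(0.00156×2.53) = 26.6 K/W
R_aluminium = L/(kA) = 0.006/(220×2.53) = 1.078×10^-5 K/W
R_outer film = 1/(h_o·A) = 1/(21.1×2.53) = 0.01873 K/W
R_total = 26.62 K/W
Q = ΔT / R_total = 212 / 26.62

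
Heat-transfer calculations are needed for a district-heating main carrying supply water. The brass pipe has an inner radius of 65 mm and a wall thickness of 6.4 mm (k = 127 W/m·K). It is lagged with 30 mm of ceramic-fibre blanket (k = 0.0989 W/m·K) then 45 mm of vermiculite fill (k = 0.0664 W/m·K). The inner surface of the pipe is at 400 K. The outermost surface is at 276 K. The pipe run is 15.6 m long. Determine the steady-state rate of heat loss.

Q ≈ 1340 W

Per-layer cylindrical resistances, series-summed:
R_brass pipe wall = ln(71.4/65)/(2π×127×15.6) = 7.544×10^-6 K/W
R_ceramic-fibre blanket = ln(101.4/71.4)/(2π×0.0989×15.6) = 0.03618 K/W
R_vermiculite fill = ln(146.4/101.4)/(2π×0.0664×15.6) = 0.05643 K/W
R_total = 0.09262 K/W
Q = ΔT/R_total = 124/0.09262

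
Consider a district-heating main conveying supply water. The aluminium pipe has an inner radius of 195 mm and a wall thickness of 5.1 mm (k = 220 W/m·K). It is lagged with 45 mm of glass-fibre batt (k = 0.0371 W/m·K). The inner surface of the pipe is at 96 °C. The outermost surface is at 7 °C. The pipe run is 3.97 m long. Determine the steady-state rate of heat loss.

Per-layer cylindrical resistances, series-summed:
R_aluminium pipe wall = ln(200.1/195)/(2π×220×3.97) = 4.705×10^-6 K/W
R_glass-fibre batt = ln(245.1/200.1)/(2π×0.0371×3.97) = 0.2192 K/W
R_total = 0.2192 K/W
Q = ΔT/R_total = 89/0.2192

Q ≈ 406 W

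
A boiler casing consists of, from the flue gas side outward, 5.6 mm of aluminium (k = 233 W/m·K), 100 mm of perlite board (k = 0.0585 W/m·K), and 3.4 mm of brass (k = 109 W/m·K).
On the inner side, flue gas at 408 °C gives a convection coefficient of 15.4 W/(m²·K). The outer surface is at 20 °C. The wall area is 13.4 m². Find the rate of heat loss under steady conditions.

Thermal resistances in series:
R_inner film = 1/(h_i·A) = 1/(15.4×13.4) = 0.004846 K/W
R_aluminium = L/(kA) = 0.0056/(233×13.4) = 1.794×10^-6 K/W
R_perlite board = L/(kA) = 0.1/(0.0585×13.4) = 0.1276 K/W
R_brass = L/(kA) = 0.0034/(109×13.4) = 2.328×10^-6 K/W
R_total = 0.1324 K/W
Q = ΔT / R_total = 388 / 0.1324

Q ≈ 2930 W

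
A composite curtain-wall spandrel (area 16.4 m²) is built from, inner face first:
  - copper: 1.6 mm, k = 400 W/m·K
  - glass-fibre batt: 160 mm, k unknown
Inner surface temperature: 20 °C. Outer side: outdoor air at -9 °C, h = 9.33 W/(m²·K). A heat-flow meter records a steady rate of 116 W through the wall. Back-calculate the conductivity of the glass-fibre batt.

k ≈ 0.0401 W/(m·K)

Model the wall as resistances in series:
R_copper = L/(kA) = 0.0016/(400×16.4) = 2.439×10^-7 K/W
R_outer film = 1/(h_o·A) = 1/(9.33×16.4) = 0.006535 K/W
Sum of known resistances R_other = 0.006536 K/W
Total R = ΔT/Q = 29/116 = 0.25 K/W
R_glass-fibre batt = R_total − R_other = 0.2435 K/W
k = L/(R·A) = 0.16/(0.2435×16.4)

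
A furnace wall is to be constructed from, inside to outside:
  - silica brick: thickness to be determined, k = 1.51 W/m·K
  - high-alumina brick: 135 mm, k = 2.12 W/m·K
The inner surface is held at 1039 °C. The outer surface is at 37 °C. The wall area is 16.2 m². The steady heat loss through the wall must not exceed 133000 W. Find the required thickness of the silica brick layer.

L ≈ 88.1 mm

Treating each layer as a thermal resistance in series:
R_high-alumina brick = L/(kA) = 0.135/(2.12×16.2) = 0.003931 K/W
Sum of the known resistances R_other = 0.003931 K/W
Required total resistance R_tot = ΔT/Q_allow = 1002/133000 = 0.007534 K/W
R_silica brick = R_tot − R_other = 0.003603 K/W
L = R·k·A = 0.003603×1.51×16.2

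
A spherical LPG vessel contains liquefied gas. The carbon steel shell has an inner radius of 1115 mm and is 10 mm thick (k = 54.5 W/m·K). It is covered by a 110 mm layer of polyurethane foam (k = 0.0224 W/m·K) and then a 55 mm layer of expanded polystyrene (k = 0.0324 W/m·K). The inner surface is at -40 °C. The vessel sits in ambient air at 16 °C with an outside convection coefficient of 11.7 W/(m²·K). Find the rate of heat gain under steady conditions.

Q ≈ 151 W

Radial (spherical) resistances in series:
R_carbon steel shell = (1/1.115 − 1/1.125)/(4π×54.5) = 1.164×10^-5 K/W
R_polyurethane foam = (1/1.125 − 1/1.235)/(4π×0.0224) = 0.2813 K/W
R_expanded polystyrene = (1/1.235 − 1/1.29)/(4π×0.0324) = 0.08479 K/W
R_outer film = 1/(h·4πr_o²) = 1/(11.7×4π×1.29²) = 0.004087 K/W
R_total = 0.3702 K/W
Q = ΔT/R_total = 56/0.3702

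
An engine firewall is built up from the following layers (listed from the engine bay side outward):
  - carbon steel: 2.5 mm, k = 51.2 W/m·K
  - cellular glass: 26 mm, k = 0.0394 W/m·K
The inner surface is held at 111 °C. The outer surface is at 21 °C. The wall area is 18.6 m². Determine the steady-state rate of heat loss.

Q ≈ 2540 W

Series thermal resistances:
R_carbon steel = L/(kA) = 0.0025/(51.2×18.6) = 2.625×10^-6 K/W
R_cellular glass = L/(kA) = 0.026/(0.0394×18.6) = 0.03548 K/W
R_total = 0.03548 K/W
Q = ΔT / R_total = 90 / 0.03548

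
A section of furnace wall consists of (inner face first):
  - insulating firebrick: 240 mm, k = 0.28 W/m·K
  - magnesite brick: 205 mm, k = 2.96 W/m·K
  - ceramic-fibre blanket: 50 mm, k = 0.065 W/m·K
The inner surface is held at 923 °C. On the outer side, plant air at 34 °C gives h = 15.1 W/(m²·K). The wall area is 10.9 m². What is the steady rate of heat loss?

Thermal resistances in series:
R_insulating firebrick = L/(kA) = 0.24/(0.28×10.9) = 0.07864 K/W
R_magnesite brick = L/(kA) = 0.205/(2.96×10.9) = 0.006354 K/W
R_ceramic-fibre blanket = L/(kA) = 0.05/(0.065×10.9) = 0.07057 K/W
R_outer film = 1/(h_o·A) = 1/(15.1×10.9) = 0.006076 K/W
R_total = 0.1616 K/W
Q = ΔT / R_total = 889 / 0.1616

Q ≈ 5500 W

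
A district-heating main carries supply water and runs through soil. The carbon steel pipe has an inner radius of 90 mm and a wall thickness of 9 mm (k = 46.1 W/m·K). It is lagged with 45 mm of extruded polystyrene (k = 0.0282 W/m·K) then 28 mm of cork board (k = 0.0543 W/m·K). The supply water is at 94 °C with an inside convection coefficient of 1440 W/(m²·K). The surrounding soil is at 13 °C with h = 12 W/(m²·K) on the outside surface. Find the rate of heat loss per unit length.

For a radial system each layer contributes R = ln(r_out/r_in)/(2πkL); films add R = 1/(hA).
R_inner film = 1/(h_i·2πr₁L) = 1/(1440×2π×0.09×1) = 0.001228 K/W
R_carbon steel pipe wall = ln(99/90)/(2π×46.1×1) = 3.29×10^-4 K/W
R_extruded polystyrene = ln(144/99)/(2π×0.0282×1) = 2.115 K/W
R_cork board = ln(172/144)/(2π×0.0543×1) = 0.5208 K/W
R_outer film = 1/(h_o·2πr_oL) = 1/(12×2π×0.172×1) = 0.07711 K/W
R_total = 2.714 K/W
Q = ΔT/R_total = 81/2.714

q′ ≈ 29.8 W/m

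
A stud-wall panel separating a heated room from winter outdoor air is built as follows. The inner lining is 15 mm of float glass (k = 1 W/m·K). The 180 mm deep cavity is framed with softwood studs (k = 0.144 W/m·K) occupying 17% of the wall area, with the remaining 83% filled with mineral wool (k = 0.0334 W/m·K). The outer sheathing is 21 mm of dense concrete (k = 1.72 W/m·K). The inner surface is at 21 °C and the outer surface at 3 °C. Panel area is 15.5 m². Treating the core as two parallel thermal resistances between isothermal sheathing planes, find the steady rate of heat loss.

Q ≈ 80.3 W

Sheathing layers in series; stud and cavity paths in parallel between them.
R_inner = 0.015/(1×15.5) = 9.677×10^-4 K/W
R_stud  = 0.18/(0.144×0.17×15.5) = 0.4744 K/W
R_cav   = 0.18/(0.0334×0.83×15.5) = 0.4189 K/W
1/R_core = 1/R_stud + 1/R_cav → R_core = 0.2225 K/W
R_outer = 0.021/(1.72×15.5) = 7.877×10^-4 K/W
R_total = 0.2242 K/W
Q = ΔT/R_total = 18/0.2242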